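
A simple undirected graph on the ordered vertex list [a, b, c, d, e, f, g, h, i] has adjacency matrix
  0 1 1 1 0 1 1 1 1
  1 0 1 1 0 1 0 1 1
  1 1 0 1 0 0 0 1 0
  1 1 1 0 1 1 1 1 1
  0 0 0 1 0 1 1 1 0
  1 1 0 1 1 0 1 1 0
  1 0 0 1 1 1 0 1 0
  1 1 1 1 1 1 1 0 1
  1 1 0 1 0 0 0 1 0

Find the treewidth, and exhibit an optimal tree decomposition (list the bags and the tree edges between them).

Every bag has size at most 5, so the width is 5 − 1 = 4 and tw(G) ≤ 4. On the other hand G contains the 5-clique {d, e, f, g, h}. A clique must lie in a single bag of any decomposition, so no decomposition can have width below 4. Therefore the treewidth is 4.

Treewidth 4.
Bags: B1 = {a, d, f, g, h}  B2 = {a, b, d, f, h}  B3 = {a, b, c, d, h}  B4 = {d, e, f, g, h}  B5 = {a, b, d, h, i}
Tree: B1–B2, B2–B3, B1–B4, B2–B5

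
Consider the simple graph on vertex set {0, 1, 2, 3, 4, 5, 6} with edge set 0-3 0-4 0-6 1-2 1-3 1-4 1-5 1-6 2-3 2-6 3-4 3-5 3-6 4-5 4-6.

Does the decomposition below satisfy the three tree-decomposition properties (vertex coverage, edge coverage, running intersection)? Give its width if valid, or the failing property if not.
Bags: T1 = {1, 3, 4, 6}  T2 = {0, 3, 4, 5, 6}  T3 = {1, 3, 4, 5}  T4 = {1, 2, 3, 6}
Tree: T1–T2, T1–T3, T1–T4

A tree decomposition must satisfy three properties: every vertex lies in some bag; for every edge, both endpoints lie together in some bag; and for every vertex, the bags containing it form a connected subtree. Here bags containing vertex 5 are not connected in the tree, so the decomposition is invalid.

No — bags containing vertex 5 are not connected in the tree.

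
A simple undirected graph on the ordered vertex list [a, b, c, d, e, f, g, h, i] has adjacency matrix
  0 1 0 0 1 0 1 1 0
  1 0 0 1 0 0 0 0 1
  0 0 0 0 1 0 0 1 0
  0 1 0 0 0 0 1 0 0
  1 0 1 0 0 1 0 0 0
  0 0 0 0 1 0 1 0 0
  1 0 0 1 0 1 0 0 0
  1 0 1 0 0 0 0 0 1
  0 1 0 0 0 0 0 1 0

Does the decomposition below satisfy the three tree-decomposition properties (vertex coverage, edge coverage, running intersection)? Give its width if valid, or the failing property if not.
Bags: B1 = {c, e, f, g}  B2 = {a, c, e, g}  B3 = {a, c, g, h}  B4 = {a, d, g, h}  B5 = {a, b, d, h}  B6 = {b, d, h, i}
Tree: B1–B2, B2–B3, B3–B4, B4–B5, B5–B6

Yes; width 3.

Vertex coverage: the bags together contain {a, b, c, d, e, f, g, h, i}, the full vertex set. Edge coverage: each edge of G has both endpoints in at least one bag. Running intersection: for every vertex, the bags containing it form a connected subtree. All three properties hold, so this is a valid tree decomposition of width max|bag| − 1 = 3, and hence tw(G) ≤ 3.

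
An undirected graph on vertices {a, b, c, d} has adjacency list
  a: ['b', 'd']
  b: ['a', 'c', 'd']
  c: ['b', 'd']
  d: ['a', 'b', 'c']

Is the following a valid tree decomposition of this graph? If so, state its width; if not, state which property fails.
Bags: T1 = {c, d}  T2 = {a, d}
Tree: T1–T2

A tree decomposition must satisfy three properties: every vertex lies in some bag; for every edge, both endpoints lie together in some bag; and for every vertex, the bags containing it form a connected subtree. Here vertex b appears in no bag, so the decomposition is invalid.

No — vertex b appears in no bag.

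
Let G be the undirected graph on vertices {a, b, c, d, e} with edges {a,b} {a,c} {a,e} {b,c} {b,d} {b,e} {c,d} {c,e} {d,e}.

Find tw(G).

A width-3 tree decomposition is:
Bags: B1 = {a, b, c, e}  B2 = {b, c, d, e}
Tree: B1–B2
Each bag holds 4 vertices, so the decomposition has width 3, which upper-bounds the treewidth. Conversely, {b, c, d, e} is a clique of size 4, and the vertices of any clique must share a bag in every tree decomposition; so some bag has ≥ 4 vertices and tw(G) ≥ 3. Therefore the treewidth is 3.

3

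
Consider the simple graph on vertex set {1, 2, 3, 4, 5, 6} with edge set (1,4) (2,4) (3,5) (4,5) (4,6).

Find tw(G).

A width-1 tree decomposition is:
Bags: B1 = {2, 4}  B2 = {4, 5}  B3 = {4, 6}  B4 = {1, 4}  B5 = {3, 5}
Tree: B1–B2, B2–B3, B1–B4, B2–B5
The largest bag has 2 vertices, giving width 1; this decomposition certifies tw(G) ≤ 1. Since G has at least one edge (e.g. 2–4), it is not an edgeless graph, so tw(G) ≥ 1. The upper and lower bounds meet at 1, so that is the treewidth.

1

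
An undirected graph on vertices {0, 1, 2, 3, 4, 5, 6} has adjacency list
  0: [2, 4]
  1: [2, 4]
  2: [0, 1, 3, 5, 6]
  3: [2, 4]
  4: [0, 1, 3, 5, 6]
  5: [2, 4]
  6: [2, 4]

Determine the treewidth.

2

A width-2 tree decomposition is:
Bags: B1 = {2, 4, 6}  B2 = {1, 2, 4}  B3 = {2, 3, 4}  B4 = {2, 4, 5}  B5 = {0, 2, 4}
Tree: B1–B2, B2–B3, B3–B4, B4–B5
Every bag has size at most 3, so the width is 3 − 1 = 2 and tw(G) ≤ 2. For the lower bound, G contains the cycle 2–6–4–1–2, so G is not a forest; only forests have treewidth ≤ 1, hence tw(G) ≥ 2. Combining the bounds, tw(G) = 2.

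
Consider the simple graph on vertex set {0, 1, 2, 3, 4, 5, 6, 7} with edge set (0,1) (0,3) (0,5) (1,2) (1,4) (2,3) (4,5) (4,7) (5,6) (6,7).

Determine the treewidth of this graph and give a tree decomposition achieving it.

Every bag has size at most 3, so the width is 3 − 1 = 2 and tw(G) ≤ 2. Since 6–7–4–5–6 is a cycle in G, G is not acyclic. Forests are exactly the graphs of treewidth ≤ 1, so tw(G) ≥ 2. Hence tw(G) = 2 exactly.

Treewidth 2.
One such decomposition:
Bags: B1 = {5, 6, 7}  B2 = {4, 5, 7}  B3 = {0, 4, 5}  B4 = {0, 1, 4}  B5 = {0, 1, 3}  B6 = {1, 2, 3}
Tree: B1–B2, B2–B3, B3–B4, B4–B5, B5–B6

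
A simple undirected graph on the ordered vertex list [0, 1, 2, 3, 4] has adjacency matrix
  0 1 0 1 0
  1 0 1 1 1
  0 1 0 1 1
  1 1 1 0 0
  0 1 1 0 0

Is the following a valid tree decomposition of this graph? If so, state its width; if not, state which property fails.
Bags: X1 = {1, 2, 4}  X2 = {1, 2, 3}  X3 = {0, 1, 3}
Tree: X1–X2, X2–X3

Yes; width 2.

Vertex coverage: the bags together contain {0, 1, 2, 3, 4}, the full vertex set. Edge coverage: each edge of G has both endpoints in at least one bag. Running intersection: for every vertex, the bags containing it form a connected subtree. All three properties hold, so this is a valid tree decomposition of width max|bag| − 1 = 2, and hence tw(G) ≤ 2.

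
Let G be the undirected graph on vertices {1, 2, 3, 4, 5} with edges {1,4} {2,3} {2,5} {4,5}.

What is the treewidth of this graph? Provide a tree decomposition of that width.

The largest bag has 2 vertices, giving width 1; this decomposition certifies tw(G) ≤ 1. Any graph with an edge has treewidth ≥ 1, and G has the edge 1–4. Therefore the treewidth is 1.

Treewidth 1.
One optimal decomposition is:
Bags: B1 = {1, 4}  B2 = {4, 5}  B3 = {2, 5}  B4 = {2, 3}
Tree: B1–B2, B2–B3, B3–B4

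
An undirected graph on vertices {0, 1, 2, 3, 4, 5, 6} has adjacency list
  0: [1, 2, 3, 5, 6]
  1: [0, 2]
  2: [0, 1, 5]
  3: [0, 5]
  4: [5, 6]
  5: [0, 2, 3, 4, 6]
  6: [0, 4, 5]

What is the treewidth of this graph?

A width-2 tree decomposition is:
Bags: B1 = {0, 2, 5}  B2 = {0, 5, 6}  B3 = {4, 5, 6}  B4 = {0, 3, 5}  B5 = {0, 1, 2}
Tree: B1–B2, B2–B3, B1–B4, B1–B5
Each bag holds 3 vertices, so the decomposition has width 2, which upper-bounds the treewidth. On the other hand G contains the 3-clique {0, 1, 2}. A clique must lie in a single bag of any decomposition, so no decomposition can have width below 2. The upper and lower bounds meet at 2, so that is the treewidth.

2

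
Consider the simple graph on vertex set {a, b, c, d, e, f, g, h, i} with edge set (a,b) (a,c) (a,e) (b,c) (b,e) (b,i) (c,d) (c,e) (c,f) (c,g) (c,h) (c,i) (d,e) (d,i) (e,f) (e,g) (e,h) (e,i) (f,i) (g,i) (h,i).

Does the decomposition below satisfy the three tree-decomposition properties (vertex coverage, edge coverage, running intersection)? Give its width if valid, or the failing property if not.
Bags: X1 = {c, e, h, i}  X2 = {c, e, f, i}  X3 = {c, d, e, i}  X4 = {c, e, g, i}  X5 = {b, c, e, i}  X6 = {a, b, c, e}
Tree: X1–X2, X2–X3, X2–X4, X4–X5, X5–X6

Checking the three conditions: (i) the bags cover all of {a, b, c, d, e, f, g, h, i}; (ii) for each edge, some bag contains both endpoints; (iii) the bags containing any fixed vertex form a subtree. All hold, so the decomposition is valid with width 4 − 1 = 3.

Yes; width 3.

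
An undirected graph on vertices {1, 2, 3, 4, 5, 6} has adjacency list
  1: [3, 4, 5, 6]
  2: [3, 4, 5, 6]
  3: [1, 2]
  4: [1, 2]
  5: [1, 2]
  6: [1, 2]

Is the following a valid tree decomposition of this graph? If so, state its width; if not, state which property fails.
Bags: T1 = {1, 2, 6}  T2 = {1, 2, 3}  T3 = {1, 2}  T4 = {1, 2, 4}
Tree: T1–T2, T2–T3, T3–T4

A tree decomposition must satisfy three properties: every vertex lies in some bag; for every edge, both endpoints lie together in some bag; and for every vertex, the bags containing it form a connected subtree. Here vertex 5 appears in no bag, so the decomposition is invalid.

No — vertex 5 appears in no bag.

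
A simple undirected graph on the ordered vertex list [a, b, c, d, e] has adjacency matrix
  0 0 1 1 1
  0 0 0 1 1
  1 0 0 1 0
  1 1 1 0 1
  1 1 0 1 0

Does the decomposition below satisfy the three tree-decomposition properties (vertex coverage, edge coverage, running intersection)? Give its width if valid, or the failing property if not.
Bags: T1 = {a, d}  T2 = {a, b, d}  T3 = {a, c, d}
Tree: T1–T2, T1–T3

A tree decomposition must satisfy three properties: every vertex lies in some bag; for every edge, both endpoints lie together in some bag; and for every vertex, the bags containing it form a connected subtree. Here vertex e appears in no bag, so the decomposition is invalid.

No — vertex e appears in no bag.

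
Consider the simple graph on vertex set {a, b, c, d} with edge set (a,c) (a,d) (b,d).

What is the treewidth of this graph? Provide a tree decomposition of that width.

Treewidth 1.
One such decomposition:
Bags: B1 = {a, c}  B2 = {a, d}  B3 = {b, d}
Tree: B1–B2, B2–B3

Each bag holds 2 vertices, so the decomposition has width 1, which upper-bounds the treewidth. G has an edge, so its treewidth is at least 1. Therefore the treewidth is 1.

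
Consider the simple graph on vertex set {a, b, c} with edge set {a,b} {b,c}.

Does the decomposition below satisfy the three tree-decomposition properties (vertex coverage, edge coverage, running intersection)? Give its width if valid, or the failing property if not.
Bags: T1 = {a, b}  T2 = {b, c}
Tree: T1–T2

Yes; width 1.

Checking the three conditions: (i) the bags cover all of {a, b, c}; (ii) for each edge, some bag contains both endpoints; (iii) the bags containing any fixed vertex form a subtree. All hold, so the decomposition is valid with width 2 − 1 = 1.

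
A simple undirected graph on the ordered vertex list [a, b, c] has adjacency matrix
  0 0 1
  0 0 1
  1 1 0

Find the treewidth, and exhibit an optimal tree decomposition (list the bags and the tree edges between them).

Every bag has size at most 2, so the width is 2 − 1 = 1 and tw(G) ≤ 1. Since G has at least one edge (e.g. a–c), it is not an edgeless graph, so tw(G) ≥ 1. The upper and lower bounds meet at 1, so that is the treewidth.

Treewidth 1.
One optimal decomposition is:
Bags: B1 = {a, c}  B2 = {b, c}
Tree: B1–B2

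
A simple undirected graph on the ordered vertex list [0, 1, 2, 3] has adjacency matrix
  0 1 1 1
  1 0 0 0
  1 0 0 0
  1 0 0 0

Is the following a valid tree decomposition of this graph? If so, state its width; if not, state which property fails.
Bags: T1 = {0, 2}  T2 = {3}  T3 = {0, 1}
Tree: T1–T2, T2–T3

No — edge (0,3) lies in no bag.

A tree decomposition must satisfy three properties: every vertex lies in some bag; for every edge, both endpoints lie together in some bag; and for every vertex, the bags containing it form a connected subtree. Here edge (0,3) lies in no bag, so the decomposition is invalid.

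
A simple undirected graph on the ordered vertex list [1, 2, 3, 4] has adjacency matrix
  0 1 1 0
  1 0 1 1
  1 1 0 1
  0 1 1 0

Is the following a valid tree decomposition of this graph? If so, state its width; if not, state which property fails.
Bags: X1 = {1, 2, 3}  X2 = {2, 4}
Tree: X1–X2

No — edge (3,4) lies in no bag.

A tree decomposition must satisfy three properties: every vertex lies in some bag; for every edge, both endpoints lie together in some bag; and for every vertex, the bags containing it form a connected subtree. Here edge (3,4) lies in no bag, so the decomposition is invalid.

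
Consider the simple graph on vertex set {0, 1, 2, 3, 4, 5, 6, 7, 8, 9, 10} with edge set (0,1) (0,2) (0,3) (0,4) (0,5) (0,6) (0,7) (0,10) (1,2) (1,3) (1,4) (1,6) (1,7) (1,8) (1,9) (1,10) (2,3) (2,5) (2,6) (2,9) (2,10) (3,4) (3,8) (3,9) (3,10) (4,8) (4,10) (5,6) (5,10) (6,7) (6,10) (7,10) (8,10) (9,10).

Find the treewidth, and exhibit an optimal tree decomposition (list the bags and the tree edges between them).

Every bag has size at most 5, so the width is 5 − 1 = 4 and tw(G) ≤ 4. For the lower bound, the 5 vertices {0, 1, 2, 3, 10} are pairwise adjacent, and any tree decomposition puts a clique entirely inside one bag — forcing width ≥ 4. Combining the bounds, tw(G) = 4.

Treewidth 4.
Bags: B1 = {0, 1, 2, 3, 10}  B2 = {1, 2, 3, 9, 10}  B3 = {0, 1, 2, 6, 10}  B4 = {0, 1, 3, 4, 10}  B5 = {0, 1, 6, 7, 10}  B6 = {0, 2, 5, 6, 10}  B7 = {1, 3, 4, 8, 10}
Tree: B1–B2, B1–B3, B1–B4, B3–B5, B3–B6, B4–B7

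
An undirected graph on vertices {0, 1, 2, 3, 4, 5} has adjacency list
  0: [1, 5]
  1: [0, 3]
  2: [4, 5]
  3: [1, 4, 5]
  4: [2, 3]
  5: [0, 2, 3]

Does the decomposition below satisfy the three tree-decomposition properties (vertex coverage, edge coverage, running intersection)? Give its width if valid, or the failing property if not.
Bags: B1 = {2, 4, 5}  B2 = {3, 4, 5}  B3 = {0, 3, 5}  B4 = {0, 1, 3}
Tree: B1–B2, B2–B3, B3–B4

Yes; width 2.

Vertex coverage: the bags together contain {0, 1, 2, 3, 4, 5}, the full vertex set. Edge coverage: each edge of G has both endpoints in at least one bag. Running intersection: for every vertex, the bags containing it form a connected subtree. All three properties hold, so this is a valid tree decomposition of width max|bag| − 1 = 2, and hence tw(G) ≤ 2.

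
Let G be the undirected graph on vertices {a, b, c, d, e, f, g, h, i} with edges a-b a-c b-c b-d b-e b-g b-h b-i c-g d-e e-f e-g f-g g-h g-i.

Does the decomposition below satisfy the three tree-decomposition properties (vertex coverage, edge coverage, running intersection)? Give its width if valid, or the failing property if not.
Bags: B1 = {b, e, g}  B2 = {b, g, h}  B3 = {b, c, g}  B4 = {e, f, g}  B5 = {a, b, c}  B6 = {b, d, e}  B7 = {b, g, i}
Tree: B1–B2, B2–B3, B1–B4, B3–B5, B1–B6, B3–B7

Every vertex of G appears in some bag (union = {a, b, c, d, e, f, g, h, i}); every edge is covered by a bag; and for each vertex v the set of bags containing v is connected in the bag tree. The decomposition is therefore valid. The largest bag has 3 vertices, so the width is 2.

Yes; width 2.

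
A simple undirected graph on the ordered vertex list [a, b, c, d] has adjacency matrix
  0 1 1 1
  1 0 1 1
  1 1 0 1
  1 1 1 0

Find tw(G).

A width-3 tree decomposition is:
Bags: B1 = {a, b, c, d}
Tree: (single bag)
With just one bag of size 4, the width is 4 − 1 = 3, so tw(G) ≤ 3. For the lower bound, the 4 vertices {a, b, c, d} are pairwise adjacent, and any tree decomposition puts a clique entirely inside one bag — forcing width ≥ 3. The upper and lower bounds meet at 3, so that is the treewidth.

3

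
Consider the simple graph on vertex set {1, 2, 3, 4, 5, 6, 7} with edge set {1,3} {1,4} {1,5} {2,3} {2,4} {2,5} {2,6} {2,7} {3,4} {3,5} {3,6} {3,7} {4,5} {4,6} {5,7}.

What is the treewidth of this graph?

3

A width-3 tree decomposition is:
Bags: B1 = {2, 3, 4, 5}  B2 = {2, 3, 4, 6}  B3 = {1, 3, 4, 5}  B4 = {2, 3, 5, 7}
Tree: B1–B2, B1–B3, B1–B4
Each bag holds 4 vertices, so the decomposition has width 3, which upper-bounds the treewidth. For the lower bound, the 4 vertices {1, 3, 4, 5} are pairwise adjacent, and any tree decomposition puts a clique entirely inside one bag — forcing width ≥ 3. Combining the bounds, tw(G) = 3.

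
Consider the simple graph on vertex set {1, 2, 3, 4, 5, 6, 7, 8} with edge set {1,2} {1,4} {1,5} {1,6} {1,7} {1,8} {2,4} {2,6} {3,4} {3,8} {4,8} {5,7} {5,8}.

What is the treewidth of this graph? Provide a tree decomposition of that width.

Every bag has size at most 3, so the width is 3 − 1 = 2 and tw(G) ≤ 2. Conversely, {1, 4, 8} is a clique of size 3, and the vertices of any clique must share a bag in every tree decomposition; so some bag has ≥ 3 vertices and tw(G) ≥ 2. Hence tw(G) = 2 exactly.

Treewidth 2.
One optimal decomposition is:
Bags: B1 = {1, 4, 8}  B2 = {1, 2, 4}  B3 = {1, 5, 8}  B4 = {1, 5, 7}  B5 = {1, 2, 6}  B6 = {3, 4, 8}
Tree: B1–B2, B1–B3, B3–B4, B2–B5, B1–B6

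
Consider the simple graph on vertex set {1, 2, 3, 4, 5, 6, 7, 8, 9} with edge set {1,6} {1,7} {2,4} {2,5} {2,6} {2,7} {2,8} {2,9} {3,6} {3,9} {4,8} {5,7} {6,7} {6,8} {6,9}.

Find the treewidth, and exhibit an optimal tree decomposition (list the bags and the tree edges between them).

The largest bag has 3 vertices, giving width 2; this decomposition certifies tw(G) ≤ 2. For the lower bound, the 3 vertices {1, 6, 7} are pairwise adjacent, and any tree decomposition puts a clique entirely inside one bag — forcing width ≥ 2. Therefore the treewidth is 2.

Treewidth 2.
One such decomposition:
Bags: B1 = {2, 6, 7}  B2 = {2, 5, 7}  B3 = {2, 6, 9}  B4 = {2, 6, 8}  B5 = {2, 4, 8}  B6 = {1, 6, 7}  B7 = {3, 6, 9}
Tree: B1–B2, B1–B3, B3–B4, B4–B5, B1–B6, B3–B7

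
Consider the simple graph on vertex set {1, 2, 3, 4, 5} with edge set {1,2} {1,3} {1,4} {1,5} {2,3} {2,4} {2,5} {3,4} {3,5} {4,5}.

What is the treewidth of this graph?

4

A width-4 tree decomposition is:
Bags: B1 = {1, 2, 3, 4, 5}
Tree: (single bag)
A single bag containing all 5 vertices is trivially a valid decomposition of width 4. For the lower bound, the 5 vertices {1, 2, 3, 4, 5} are pairwise adjacent, and any tree decomposition puts a clique entirely inside one bag — forcing width ≥ 4. The upper and lower bounds meet at 4, so that is the treewidth.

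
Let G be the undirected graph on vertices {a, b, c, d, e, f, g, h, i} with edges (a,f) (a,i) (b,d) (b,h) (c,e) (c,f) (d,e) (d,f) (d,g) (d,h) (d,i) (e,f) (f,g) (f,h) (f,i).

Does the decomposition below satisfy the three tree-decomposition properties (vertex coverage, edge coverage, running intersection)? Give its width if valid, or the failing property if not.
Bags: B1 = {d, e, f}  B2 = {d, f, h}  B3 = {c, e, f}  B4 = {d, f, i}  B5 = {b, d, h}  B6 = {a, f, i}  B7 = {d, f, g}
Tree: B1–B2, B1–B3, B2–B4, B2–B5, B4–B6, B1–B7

Yes; width 2.

Checking the three conditions: (i) the bags cover all of {a, b, c, d, e, f, g, h, i}; (ii) for each edge, some bag contains both endpoints; (iii) the bags containing any fixed vertex form a subtree. All hold, so the decomposition is valid with width 3 − 1 = 2.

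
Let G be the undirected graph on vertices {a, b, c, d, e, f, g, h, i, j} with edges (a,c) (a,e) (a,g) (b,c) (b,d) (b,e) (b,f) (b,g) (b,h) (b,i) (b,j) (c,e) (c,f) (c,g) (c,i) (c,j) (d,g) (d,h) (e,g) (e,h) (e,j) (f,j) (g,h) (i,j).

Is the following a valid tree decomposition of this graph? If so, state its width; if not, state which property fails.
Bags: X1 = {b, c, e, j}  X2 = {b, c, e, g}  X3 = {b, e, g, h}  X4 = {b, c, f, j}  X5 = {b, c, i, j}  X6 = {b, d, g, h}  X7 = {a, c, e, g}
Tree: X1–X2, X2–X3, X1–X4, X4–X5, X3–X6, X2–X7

Checking the three conditions: (i) the bags cover all of {a, b, c, d, e, f, g, h, i, j}; (ii) for each edge, some bag contains both endpoints; (iii) the bags containing any fixed vertex form a subtree. All hold, so the decomposition is valid with width 4 − 1 = 3.

Yes; width 3.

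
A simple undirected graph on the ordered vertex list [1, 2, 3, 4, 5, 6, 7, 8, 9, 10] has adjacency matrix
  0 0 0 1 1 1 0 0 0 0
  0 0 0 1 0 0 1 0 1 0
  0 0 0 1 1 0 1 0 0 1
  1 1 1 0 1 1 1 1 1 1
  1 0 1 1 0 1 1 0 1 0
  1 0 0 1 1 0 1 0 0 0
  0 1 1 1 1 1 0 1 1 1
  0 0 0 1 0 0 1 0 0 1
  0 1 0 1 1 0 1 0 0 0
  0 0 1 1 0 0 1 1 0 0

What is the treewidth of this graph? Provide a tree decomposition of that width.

Treewidth 3.
Bags: B1 = {4, 5, 6, 7}  B2 = {3, 4, 5, 7}  B3 = {4, 5, 7, 9}  B4 = {2, 4, 7, 9}  B5 = {3, 4, 7, 10}  B6 = {1, 4, 5, 6}  B7 = {4, 7, 8, 10}
Tree: B1–B2, B1–B3, B3–B4, B2–B5, B1–B6, B5–B7

The largest bag has 4 vertices, giving width 3; this decomposition certifies tw(G) ≤ 3. For the lower bound, the 4 vertices {1, 4, 5, 6} are pairwise adjacent, and any tree decomposition puts a clique entirely inside one bag — forcing width ≥ 3. Combining the bounds, tw(G) = 3.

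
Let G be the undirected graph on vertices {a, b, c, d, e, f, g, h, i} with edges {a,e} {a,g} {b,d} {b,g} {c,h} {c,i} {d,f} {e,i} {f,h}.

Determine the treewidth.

2

A width-2 tree decomposition is:
Bags: B1 = {b, d, g}  B2 = {a, d, g}  B3 = {a, d, e}  B4 = {d, e, i}  B5 = {c, d, i}  B6 = {c, d, h}  B7 = {d, f, h}
Tree: B1–B2, B2–B3, B3–B4, B4–B5, B5–B6, B6–B7
Every bag has size at most 3, so the width is 3 − 1 = 2 and tw(G) ≤ 2. Since d–b–g–a–e–i–c–h–f–d is a cycle in G, G is not acyclic. Forests are exactly the graphs of treewidth ≤ 1, so tw(G) ≥ 2. The upper and lower bounds meet at 2, so that is the treewidth.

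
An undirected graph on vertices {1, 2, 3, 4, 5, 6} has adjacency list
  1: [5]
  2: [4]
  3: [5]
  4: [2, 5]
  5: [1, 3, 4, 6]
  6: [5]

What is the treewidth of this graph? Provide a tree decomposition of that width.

Every bag has size at most 2, so the width is 2 − 1 = 1 and tw(G) ≤ 1. G has an edge, so its treewidth is at least 1. Hence tw(G) = 1 exactly.

Treewidth 1.
One optimal decomposition is:
Bags: B1 = {2, 4}  B2 = {4, 5}  B3 = {3, 5}  B4 = {1, 5}  B5 = {5, 6}
Tree: B1–B2, B2–B3, B3–B4, B4–B5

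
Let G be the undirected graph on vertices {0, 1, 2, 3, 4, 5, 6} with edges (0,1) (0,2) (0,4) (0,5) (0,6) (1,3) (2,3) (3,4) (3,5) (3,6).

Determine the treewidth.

A width-2 tree decomposition is:
Bags: B1 = {0, 1, 3}  B2 = {0, 3, 6}  B3 = {0, 2, 3}  B4 = {0, 3, 5}  B5 = {0, 3, 4}
Tree: B1–B2, B2–B3, B3–B4, B4–B5
Every bag has size at most 3, so the width is 3 − 1 = 2 and tw(G) ≤ 2. The edges 0–1–3–6–0 form a cycle, so G is not a tree and its treewidth is at least 2. Combining the bounds, tw(G) = 2.

2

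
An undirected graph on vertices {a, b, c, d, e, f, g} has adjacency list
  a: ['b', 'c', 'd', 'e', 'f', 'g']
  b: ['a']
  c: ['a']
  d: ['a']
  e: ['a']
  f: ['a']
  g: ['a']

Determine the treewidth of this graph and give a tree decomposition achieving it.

Treewidth 1.
One optimal decomposition is:
Bags: B1 = {a, d}  B2 = {a, b}  B3 = {a, c}  B4 = {a, e}  B5 = {a, g}  B6 = {a, f}
Tree: B1–B2, B2–B3, B1–B4, B1–B5, B2–B6

The largest bag has 2 vertices, giving width 1; this decomposition certifies tw(G) ≤ 1. G has an edge, so its treewidth is at least 1. The upper and lower bounds meet at 1, so that is the treewidth.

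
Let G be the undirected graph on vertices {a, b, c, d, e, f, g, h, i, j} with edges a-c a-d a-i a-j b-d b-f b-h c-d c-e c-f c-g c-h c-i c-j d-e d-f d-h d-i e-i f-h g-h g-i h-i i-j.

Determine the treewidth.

3

A width-3 tree decomposition is:
Bags: B1 = {c, d, h, i}  B2 = {c, d, f, h}  B3 = {a, c, d, i}  B4 = {b, d, f, h}  B5 = {a, c, i, j}  B6 = {c, g, h, i}  B7 = {c, d, e, i}
Tree: B1–B2, B1–B3, B2–B4, B3–B5, B1–B6, B3–B7
Every bag has size at most 4, so the width is 4 − 1 = 3 and tw(G) ≤ 3. On the other hand G contains the 4-clique {c, d, f, h}. A clique must lie in a single bag of any decomposition, so no decomposition can have width below 3. Hence tw(G) = 3 exactly.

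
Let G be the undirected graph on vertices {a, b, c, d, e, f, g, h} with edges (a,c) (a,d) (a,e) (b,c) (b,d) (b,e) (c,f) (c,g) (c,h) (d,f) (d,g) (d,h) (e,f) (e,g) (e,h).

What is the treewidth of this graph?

3

A width-3 tree decomposition is:
Bags: B1 = {b, c, d, e}  B2 = {a, c, d, e}  B3 = {c, d, e, g}  B4 = {c, d, e, h}  B5 = {c, d, e, f}
Tree: B1–B2, B2–B3, B3–B4, B4–B5
The largest bag has 4 vertices, giving width 3; this decomposition certifies tw(G) ≤ 3. For the lower bound: the 4 vertex sets {b,c}, {a,e}, {d}, {g} are disjoint, each induces a connected subgraph, and every pair is joined by at least one edge of G. Contracting each set to a single vertex therefore yields K_{4} as a minor, and since treewidth is minor-monotone, tw(G) ≥ tw(K_{4}) = 3. Hence tw(G) = 3 exactly.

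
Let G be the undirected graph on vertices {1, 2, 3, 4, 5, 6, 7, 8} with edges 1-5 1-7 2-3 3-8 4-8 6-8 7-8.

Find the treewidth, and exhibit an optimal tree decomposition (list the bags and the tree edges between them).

Each bag holds 2 vertices, so the decomposition has width 1, which upper-bounds the treewidth. G has an edge, so its treewidth is at least 1. Therefore the treewidth is 1.

Treewidth 1.
One such decomposition:
Bags: B1 = {7, 8}  B2 = {1, 7}  B3 = {1, 5}  B4 = {6, 8}  B5 = {4, 8}  B6 = {3, 8}  B7 = {2, 3}
Tree: B1–B2, B2–B3, B1–B4, B1–B5, B1–B6, B6–B7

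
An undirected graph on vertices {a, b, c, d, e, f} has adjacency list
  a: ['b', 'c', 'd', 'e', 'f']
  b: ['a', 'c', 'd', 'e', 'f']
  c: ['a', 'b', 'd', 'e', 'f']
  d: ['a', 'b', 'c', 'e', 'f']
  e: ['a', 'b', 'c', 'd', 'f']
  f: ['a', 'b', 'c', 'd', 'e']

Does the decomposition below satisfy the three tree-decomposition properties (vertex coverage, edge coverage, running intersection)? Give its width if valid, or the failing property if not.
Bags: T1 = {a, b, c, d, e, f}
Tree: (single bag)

Vertex coverage: the bags together contain {a, b, c, d, e, f}, the full vertex set. Edge coverage: each edge of G has both endpoints in at least one bag. Running intersection: for every vertex, the bags containing it form a connected subtree. All three properties hold, so this is a valid tree decomposition of width max|bag| − 1 = 5, and hence tw(G) ≤ 5.

Yes; width 5.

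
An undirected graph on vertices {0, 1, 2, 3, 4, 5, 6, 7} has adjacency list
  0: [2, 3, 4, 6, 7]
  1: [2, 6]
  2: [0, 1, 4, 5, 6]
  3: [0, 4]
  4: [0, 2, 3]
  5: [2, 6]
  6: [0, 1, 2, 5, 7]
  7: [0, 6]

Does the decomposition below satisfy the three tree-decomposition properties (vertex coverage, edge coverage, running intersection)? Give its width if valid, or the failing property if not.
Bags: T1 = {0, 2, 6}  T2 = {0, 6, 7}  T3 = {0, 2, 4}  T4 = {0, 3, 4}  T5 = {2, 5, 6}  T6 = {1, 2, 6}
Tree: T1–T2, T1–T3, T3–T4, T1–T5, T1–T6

Yes; width 2.

Vertex coverage: the bags together contain {0, 1, 2, 3, 4, 5, 6, 7}, the full vertex set. Edge coverage: each edge of G has both endpoints in at least one bag. Running intersection: for every vertex, the bags containing it form a connected subtree. All three properties hold, so this is a valid tree decomposition of width max|bag| − 1 = 2, and hence tw(G) ≤ 2.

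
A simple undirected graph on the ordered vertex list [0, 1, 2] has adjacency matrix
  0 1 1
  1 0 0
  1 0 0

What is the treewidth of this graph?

1

A width-1 tree decomposition is:
Bags: B1 = {0, 2}  B2 = {0, 1}
Tree: B1–B2
The largest bag has 2 vertices, giving width 1; this decomposition certifies tw(G) ≤ 1. Since G has at least one edge (e.g. 2–0), it is not an edgeless graph, so tw(G) ≥ 1. Hence tw(G) = 1 exactly.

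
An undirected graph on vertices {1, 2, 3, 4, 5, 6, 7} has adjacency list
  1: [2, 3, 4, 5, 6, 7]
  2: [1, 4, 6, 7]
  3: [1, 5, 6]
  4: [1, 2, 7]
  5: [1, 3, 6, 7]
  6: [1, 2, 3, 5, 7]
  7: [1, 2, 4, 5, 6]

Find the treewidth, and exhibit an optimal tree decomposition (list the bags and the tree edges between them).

Each bag holds 4 vertices, so the decomposition has width 3, which upper-bounds the treewidth. For the lower bound, the 4 vertices {1, 2, 4, 7} are pairwise adjacent, and any tree decomposition puts a clique entirely inside one bag — forcing width ≥ 3. Therefore the treewidth is 3.

Treewidth 3.
One such decomposition:
Bags: B1 = {1, 2, 6, 7}  B2 = {1, 5, 6, 7}  B3 = {1, 3, 5, 6}  B4 = {1, 2, 4, 7}
Tree: B1–B2, B2–B3, B1–B4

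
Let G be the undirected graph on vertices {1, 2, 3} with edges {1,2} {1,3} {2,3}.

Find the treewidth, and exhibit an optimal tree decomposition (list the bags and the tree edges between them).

Treewidth 2.
One optimal decomposition is:
Bags: B1 = {1, 2, 3}
Tree: (single bag)

A single bag containing all 3 vertices is trivially a valid decomposition of width 2. For the lower bound, the 3 vertices {1, 2, 3} are pairwise adjacent, and any tree decomposition puts a clique entirely inside one bag — forcing width ≥ 2. Therefore the treewidth is 2.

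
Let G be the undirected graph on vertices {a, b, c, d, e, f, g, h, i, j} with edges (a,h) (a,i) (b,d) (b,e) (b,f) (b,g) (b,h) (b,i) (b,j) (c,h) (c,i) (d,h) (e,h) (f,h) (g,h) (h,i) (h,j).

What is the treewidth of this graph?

A width-2 tree decomposition is:
Bags: B1 = {b, f, h}  B2 = {b, h, i}  B3 = {a, h, i}  B4 = {c, h, i}  B5 = {b, d, h}  B6 = {b, g, h}  B7 = {b, e, h}  B8 = {b, h, j}
Tree: B1–B2, B2–B3, B2–B4, B1–B5, B1–B6, B2–B7, B1–B8
Every bag has size at most 3, so the width is 3 − 1 = 2 and tw(G) ≤ 2. Conversely, {c, h, i} is a clique of size 3, and the vertices of any clique must share a bag in every tree decomposition; so some bag has ≥ 3 vertices and tw(G) ≥ 2. The upper and lower bounds meet at 2, so that is the treewidth.

2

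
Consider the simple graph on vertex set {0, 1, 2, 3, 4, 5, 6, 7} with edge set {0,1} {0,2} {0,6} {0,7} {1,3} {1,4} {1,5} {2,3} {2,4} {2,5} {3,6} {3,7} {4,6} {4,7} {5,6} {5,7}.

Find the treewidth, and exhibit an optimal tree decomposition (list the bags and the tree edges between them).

Treewidth 4.
One optimal decomposition is:
Bags: B1 = {0, 1, 3, 4, 5}  B2 = {0, 2, 3, 4, 5}  B3 = {0, 3, 4, 5, 7}  B4 = {0, 3, 4, 5, 6}
Tree: B1–B2, B2–B3, B3–B4

Each bag holds 5 vertices, so the decomposition has width 4, which upper-bounds the treewidth. For the lower bound: the 5 vertex sets {1,4}, {2,3}, {5,7}, {0}, {6} are disjoint, each induces a connected subgraph, and every pair is joined by at least one edge of G. Contracting each set to a single vertex therefore yields K_{5} as a minor, and since treewidth is minor-monotone, tw(G) ≥ tw(K_{5}) = 4. Combining the bounds, tw(G) = 4.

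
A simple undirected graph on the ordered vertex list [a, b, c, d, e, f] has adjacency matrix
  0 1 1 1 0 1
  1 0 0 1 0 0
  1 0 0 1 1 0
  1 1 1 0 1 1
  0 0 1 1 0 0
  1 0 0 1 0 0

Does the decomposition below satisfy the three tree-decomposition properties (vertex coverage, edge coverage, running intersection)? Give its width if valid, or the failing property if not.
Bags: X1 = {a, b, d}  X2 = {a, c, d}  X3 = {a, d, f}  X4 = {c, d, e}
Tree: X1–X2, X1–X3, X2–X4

Yes; width 2.

Checking the three conditions: (i) the bags cover all of {a, b, c, d, e, f}; (ii) for each edge, some bag contains both endpoints; (iii) the bags containing any fixed vertex form a subtree. All hold, so the decomposition is valid with width 3 − 1 = 2.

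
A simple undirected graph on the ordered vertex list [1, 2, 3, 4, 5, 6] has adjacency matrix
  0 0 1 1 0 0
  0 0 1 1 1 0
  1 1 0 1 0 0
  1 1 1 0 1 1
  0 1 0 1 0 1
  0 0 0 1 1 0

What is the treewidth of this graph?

A width-2 tree decomposition is:
Bags: B1 = {2, 4, 5}  B2 = {2, 3, 4}  B3 = {4, 5, 6}  B4 = {1, 3, 4}
Tree: B1–B2, B1–B3, B2–B4
Every bag has size at most 3, so the width is 3 − 1 = 2 and tw(G) ≤ 2. For the lower bound, the 3 vertices {1, 3, 4} are pairwise adjacent, and any tree decomposition puts a clique entirely inside one bag — forcing width ≥ 2. Therefore the treewidth is 2.

2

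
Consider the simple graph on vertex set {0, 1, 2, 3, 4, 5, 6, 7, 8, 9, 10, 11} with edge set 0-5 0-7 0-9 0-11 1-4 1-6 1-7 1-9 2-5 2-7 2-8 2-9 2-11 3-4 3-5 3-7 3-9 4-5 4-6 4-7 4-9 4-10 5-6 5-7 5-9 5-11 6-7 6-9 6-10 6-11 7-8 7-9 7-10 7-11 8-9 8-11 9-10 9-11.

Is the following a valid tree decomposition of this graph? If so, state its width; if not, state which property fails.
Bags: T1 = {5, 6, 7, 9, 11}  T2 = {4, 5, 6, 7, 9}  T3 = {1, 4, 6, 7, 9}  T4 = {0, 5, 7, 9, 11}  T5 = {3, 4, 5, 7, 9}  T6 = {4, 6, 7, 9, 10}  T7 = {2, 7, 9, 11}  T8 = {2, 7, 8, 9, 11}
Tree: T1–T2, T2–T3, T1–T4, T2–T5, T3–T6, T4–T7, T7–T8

No — edge (5,2) lies in no bag.

A tree decomposition must satisfy three properties: every vertex lies in some bag; for every edge, both endpoints lie together in some bag; and for every vertex, the bags containing it form a connected subtree. Here edge (5,2) lies in no bag, so the decomposition is invalid.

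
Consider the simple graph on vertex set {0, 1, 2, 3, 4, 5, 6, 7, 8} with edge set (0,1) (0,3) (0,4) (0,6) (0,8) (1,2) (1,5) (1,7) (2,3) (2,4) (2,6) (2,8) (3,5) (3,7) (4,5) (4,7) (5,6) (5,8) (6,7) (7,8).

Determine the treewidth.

4

A width-4 tree decomposition is:
Bags: B1 = {0, 2, 4, 5, 7}  B2 = {0, 2, 3, 5, 7}  B3 = {0, 1, 2, 5, 7}  B4 = {0, 2, 5, 6, 7}  B5 = {0, 2, 5, 7, 8}
Tree: B1–B2, B2–B3, B3–B4, B4–B5
Every bag has size at most 5, so the width is 5 − 1 = 4 and tw(G) ≤ 4. For the lower bound: the 5 vertex sets {0,4}, {2,3}, {1,5}, {7}, {6} are disjoint, each induces a connected subgraph, and every pair is joined by at least one edge of G. Contracting each set to a single vertex therefore yields K_{5} as a minor, and since treewidth is minor-monotone, tw(G) ≥ tw(K_{5}) = 4. Combining the bounds, tw(G) = 4.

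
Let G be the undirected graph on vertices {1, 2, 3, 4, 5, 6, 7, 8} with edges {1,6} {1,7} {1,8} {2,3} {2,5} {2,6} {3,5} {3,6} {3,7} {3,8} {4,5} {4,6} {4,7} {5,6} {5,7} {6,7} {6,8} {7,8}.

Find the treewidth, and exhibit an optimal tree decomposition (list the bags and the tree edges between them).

Treewidth 3.
One optimal decomposition is:
Bags: B1 = {3, 5, 6, 7}  B2 = {4, 5, 6, 7}  B3 = {2, 3, 5, 6}  B4 = {3, 6, 7, 8}  B5 = {1, 6, 7, 8}
Tree: B1–B2, B1–B3, B1–B4, B4–B5

Every bag has size at most 4, so the width is 4 − 1 = 3 and tw(G) ≤ 3. On the other hand G contains the 4-clique {2, 3, 5, 6}. A clique must lie in a single bag of any decomposition, so no decomposition can have width below 3. The upper and lower bounds meet at 3, so that is the treewidth.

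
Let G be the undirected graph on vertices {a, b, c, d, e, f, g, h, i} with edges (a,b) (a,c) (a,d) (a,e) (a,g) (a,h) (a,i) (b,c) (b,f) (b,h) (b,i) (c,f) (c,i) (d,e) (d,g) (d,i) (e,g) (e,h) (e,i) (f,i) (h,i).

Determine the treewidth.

3

A width-3 tree decomposition is:
Bags: B1 = {a, b, c, i}  B2 = {a, b, h, i}  B3 = {a, e, h, i}  B4 = {a, d, e, i}  B5 = {b, c, f, i}  B6 = {a, d, e, g}
Tree: B1–B2, B2–B3, B3–B4, B1–B5, B4–B6
Every bag has size at most 4, so the width is 4 − 1 = 3 and tw(G) ≤ 3. Conversely, {a, d, e, g} is a clique of size 4, and the vertices of any clique must share a bag in every tree decomposition; so some bag has ≥ 4 vertices and tw(G) ≥ 3. Therefore the treewidth is 3.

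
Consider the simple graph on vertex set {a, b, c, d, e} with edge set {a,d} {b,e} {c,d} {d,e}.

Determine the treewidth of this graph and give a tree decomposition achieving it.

The largest bag has 2 vertices, giving width 1; this decomposition certifies tw(G) ≤ 1. Any graph with an edge has treewidth ≥ 1, and G has the edge d–c. Hence tw(G) = 1 exactly.

Treewidth 1.
One such decomposition:
Bags: B1 = {c, d}  B2 = {d, e}  B3 = {b, e}  B4 = {a, d}
Tree: B1–B2, B2–B3, B2–B4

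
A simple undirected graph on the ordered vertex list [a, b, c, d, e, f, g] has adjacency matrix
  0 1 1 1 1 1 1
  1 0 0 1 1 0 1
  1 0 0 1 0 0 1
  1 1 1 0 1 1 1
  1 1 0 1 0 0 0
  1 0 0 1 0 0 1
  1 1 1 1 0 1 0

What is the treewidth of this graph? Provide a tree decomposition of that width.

Each bag holds 4 vertices, so the decomposition has width 3, which upper-bounds the treewidth. For the lower bound, the 4 vertices {a, c, d, g} are pairwise adjacent, and any tree decomposition puts a clique entirely inside one bag — forcing width ≥ 3. Combining the bounds, tw(G) = 3.

Treewidth 3.
One optimal decomposition is:
Bags: B1 = {a, b, d, e}  B2 = {a, b, d, g}  B3 = {a, c, d, g}  B4 = {a, d, f, g}
Tree: B1–B2, B2–B3, B3–B4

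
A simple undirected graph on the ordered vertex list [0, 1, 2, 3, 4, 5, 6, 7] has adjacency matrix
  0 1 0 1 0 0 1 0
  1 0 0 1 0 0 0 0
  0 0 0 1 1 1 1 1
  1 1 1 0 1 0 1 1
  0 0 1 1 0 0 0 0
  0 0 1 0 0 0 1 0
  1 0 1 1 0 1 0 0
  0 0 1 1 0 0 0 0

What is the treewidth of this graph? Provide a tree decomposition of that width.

Every bag has size at most 3, so the width is 3 − 1 = 2 and tw(G) ≤ 2. For the lower bound, the 3 vertices {0, 1, 3} are pairwise adjacent, and any tree decomposition puts a clique entirely inside one bag — forcing width ≥ 2. Hence tw(G) = 2 exactly.

Treewidth 2.
One optimal decomposition is:
Bags: B1 = {0, 3, 6}  B2 = {2, 3, 6}  B3 = {2, 3, 7}  B4 = {2, 5, 6}  B5 = {0, 1, 3}  B6 = {2, 3, 4}
Tree: B1–B2, B2–B3, B2–B4, B1–B5, B3–B6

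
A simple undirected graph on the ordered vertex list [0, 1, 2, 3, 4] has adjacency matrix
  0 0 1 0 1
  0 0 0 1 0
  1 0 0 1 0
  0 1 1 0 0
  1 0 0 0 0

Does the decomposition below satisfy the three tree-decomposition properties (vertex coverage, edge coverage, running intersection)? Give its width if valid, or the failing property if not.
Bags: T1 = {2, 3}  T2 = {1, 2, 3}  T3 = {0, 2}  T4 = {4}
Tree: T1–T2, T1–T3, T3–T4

No — edge (0,4) lies in no bag.

A tree decomposition must satisfy three properties: every vertex lies in some bag; for every edge, both endpoints lie together in some bag; and for every vertex, the bags containing it form a connected subtree. Here edge (0,4) lies in no bag, so the decomposition is invalid.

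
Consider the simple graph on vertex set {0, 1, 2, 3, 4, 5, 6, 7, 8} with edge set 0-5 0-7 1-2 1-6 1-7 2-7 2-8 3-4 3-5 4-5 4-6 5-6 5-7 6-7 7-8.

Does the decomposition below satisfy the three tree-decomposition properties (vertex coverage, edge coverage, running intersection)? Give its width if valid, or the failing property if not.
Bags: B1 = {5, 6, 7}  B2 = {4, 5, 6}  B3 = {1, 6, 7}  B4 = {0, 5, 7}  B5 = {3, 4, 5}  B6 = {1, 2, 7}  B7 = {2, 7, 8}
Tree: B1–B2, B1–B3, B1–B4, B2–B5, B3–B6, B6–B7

Yes; width 2.

Checking the three conditions: (i) the bags cover all of {0, 1, 2, 3, 4, 5, 6, 7, 8}; (ii) for each edge, some bag contains both endpoints; (iii) the bags containing any fixed vertex form a subtree. All hold, so the decomposition is valid with width 3 − 1 = 2.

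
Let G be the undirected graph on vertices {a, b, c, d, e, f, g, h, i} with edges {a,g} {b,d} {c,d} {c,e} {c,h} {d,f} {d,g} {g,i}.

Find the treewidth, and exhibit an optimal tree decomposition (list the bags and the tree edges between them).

The largest bag has 2 vertices, giving width 1; this decomposition certifies tw(G) ≤ 1. Any graph with an edge has treewidth ≥ 1, and G has the edge d–b. Therefore the treewidth is 1.

Treewidth 1.
Bags: B1 = {b, d}  B2 = {c, d}  B3 = {d, g}  B4 = {c, h}  B5 = {d, f}  B6 = {g, i}  B7 = {a, g}  B8 = {c, e}
Tree: B1–B2, B2–B3, B2–B4, B3–B5, B3–B6, B3–B7, B4–B8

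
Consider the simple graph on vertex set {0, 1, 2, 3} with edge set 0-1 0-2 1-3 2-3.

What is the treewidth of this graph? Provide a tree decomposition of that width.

Each bag holds 3 vertices, so the decomposition has width 2, which upper-bounds the treewidth. Since 2–3–1–0–2 is a cycle in G, G is not acyclic. Forests are exactly the graphs of treewidth ≤ 1, so tw(G) ≥ 2. Hence tw(G) = 2 exactly.

Treewidth 2.
Bags: B1 = {1, 2, 3}  B2 = {0, 1, 2}
Tree: B1–B2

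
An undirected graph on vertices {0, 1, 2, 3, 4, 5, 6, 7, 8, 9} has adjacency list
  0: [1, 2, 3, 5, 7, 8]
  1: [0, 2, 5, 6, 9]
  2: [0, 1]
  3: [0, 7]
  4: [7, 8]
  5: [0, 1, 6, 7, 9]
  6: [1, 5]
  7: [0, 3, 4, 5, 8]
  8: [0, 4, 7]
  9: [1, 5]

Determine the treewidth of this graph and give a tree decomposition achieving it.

Treewidth 2.
One such decomposition:
Bags: B1 = {0, 5, 7}  B2 = {0, 1, 5}  B3 = {1, 5, 9}  B4 = {0, 7, 8}  B5 = {4, 7, 8}  B6 = {0, 1, 2}  B7 = {0, 3, 7}  B8 = {1, 5, 6}
Tree: B1–B2, B2–B3, B1–B4, B4–B5, B2–B6, B4–B7, B2–B8

The largest bag has 3 vertices, giving width 2; this decomposition certifies tw(G) ≤ 2. Conversely, {0, 1, 2} is a clique of size 3, and the vertices of any clique must share a bag in every tree decomposition; so some bag has ≥ 3 vertices and tw(G) ≥ 2. Therefore the treewidth is 2.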